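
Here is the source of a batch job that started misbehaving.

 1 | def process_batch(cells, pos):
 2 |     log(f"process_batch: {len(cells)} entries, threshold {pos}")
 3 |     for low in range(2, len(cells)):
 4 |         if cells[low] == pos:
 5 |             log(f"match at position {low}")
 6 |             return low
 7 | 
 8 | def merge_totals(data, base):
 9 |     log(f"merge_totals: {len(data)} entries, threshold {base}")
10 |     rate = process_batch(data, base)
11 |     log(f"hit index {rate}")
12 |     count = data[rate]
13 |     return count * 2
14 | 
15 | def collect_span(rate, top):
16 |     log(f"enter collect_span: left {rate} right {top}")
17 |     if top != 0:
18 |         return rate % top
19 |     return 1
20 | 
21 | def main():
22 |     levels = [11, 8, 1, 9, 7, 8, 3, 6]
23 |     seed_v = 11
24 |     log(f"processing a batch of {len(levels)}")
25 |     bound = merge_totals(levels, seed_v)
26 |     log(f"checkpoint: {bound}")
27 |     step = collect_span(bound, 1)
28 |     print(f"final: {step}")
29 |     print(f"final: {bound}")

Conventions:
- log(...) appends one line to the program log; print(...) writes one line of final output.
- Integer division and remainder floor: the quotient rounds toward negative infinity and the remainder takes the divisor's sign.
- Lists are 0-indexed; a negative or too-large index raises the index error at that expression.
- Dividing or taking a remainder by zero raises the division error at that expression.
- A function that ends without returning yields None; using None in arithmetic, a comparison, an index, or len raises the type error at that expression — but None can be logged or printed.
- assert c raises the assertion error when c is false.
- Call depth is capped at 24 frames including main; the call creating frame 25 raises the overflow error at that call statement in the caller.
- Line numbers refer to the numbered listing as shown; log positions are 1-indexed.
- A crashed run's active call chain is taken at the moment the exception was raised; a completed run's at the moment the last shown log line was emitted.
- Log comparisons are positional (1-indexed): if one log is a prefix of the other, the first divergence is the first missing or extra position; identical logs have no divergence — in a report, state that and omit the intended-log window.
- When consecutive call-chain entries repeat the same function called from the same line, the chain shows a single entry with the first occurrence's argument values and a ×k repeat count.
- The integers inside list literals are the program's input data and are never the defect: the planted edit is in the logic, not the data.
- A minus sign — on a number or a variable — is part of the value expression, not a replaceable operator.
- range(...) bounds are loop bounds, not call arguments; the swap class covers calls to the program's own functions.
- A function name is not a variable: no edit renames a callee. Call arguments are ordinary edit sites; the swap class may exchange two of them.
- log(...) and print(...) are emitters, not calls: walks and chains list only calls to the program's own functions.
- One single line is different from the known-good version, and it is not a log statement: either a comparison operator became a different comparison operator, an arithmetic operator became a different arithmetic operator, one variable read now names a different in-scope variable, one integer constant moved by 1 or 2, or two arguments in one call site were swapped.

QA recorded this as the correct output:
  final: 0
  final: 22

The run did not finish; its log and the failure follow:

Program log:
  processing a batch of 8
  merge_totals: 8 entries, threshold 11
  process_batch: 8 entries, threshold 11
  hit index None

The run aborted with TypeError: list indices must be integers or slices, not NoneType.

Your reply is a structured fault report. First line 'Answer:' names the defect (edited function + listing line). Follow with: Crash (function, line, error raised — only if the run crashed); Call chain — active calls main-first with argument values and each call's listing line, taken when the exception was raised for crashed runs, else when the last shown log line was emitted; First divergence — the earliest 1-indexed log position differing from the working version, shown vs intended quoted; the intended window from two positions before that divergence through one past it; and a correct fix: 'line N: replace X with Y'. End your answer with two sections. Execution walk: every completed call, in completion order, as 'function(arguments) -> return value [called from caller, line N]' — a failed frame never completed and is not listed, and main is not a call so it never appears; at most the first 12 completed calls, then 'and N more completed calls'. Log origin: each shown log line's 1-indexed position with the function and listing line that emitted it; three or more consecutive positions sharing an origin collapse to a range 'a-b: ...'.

Answer: the defect is in process_batch at line 3.
Key observation: Log line 4 is where behavior first shows: 'hit index None' appears instead of 'match at position 0'.
Crash: merge_totals, line 12, TypeError.
Call chain: main -> merge_totals([11, 8, 1, 9, 7, 8, 3, 6], 11) (called at line 25).
First divergence: position 4 — the shown line 'hit index None' should read 'match at position 0'.
Intended log window:
  2: merge_totals: 8 entries, threshold 11
  3: process_batch: 8 entries, threshold 11
  4: match at position 0
  5: hit index 0
Execution walk:
  process_batch([11, 8, 1, 9, 7, 8, 3, 6], 11) -> None  [called from merge_totals, line 10]
Log origin:
  1: from main, line 24
  2: from merge_totals, line 9
  3: from process_batch, line 2
  4: from merge_totals, line 11
A correct fix: line 3: replace `2` with `0`.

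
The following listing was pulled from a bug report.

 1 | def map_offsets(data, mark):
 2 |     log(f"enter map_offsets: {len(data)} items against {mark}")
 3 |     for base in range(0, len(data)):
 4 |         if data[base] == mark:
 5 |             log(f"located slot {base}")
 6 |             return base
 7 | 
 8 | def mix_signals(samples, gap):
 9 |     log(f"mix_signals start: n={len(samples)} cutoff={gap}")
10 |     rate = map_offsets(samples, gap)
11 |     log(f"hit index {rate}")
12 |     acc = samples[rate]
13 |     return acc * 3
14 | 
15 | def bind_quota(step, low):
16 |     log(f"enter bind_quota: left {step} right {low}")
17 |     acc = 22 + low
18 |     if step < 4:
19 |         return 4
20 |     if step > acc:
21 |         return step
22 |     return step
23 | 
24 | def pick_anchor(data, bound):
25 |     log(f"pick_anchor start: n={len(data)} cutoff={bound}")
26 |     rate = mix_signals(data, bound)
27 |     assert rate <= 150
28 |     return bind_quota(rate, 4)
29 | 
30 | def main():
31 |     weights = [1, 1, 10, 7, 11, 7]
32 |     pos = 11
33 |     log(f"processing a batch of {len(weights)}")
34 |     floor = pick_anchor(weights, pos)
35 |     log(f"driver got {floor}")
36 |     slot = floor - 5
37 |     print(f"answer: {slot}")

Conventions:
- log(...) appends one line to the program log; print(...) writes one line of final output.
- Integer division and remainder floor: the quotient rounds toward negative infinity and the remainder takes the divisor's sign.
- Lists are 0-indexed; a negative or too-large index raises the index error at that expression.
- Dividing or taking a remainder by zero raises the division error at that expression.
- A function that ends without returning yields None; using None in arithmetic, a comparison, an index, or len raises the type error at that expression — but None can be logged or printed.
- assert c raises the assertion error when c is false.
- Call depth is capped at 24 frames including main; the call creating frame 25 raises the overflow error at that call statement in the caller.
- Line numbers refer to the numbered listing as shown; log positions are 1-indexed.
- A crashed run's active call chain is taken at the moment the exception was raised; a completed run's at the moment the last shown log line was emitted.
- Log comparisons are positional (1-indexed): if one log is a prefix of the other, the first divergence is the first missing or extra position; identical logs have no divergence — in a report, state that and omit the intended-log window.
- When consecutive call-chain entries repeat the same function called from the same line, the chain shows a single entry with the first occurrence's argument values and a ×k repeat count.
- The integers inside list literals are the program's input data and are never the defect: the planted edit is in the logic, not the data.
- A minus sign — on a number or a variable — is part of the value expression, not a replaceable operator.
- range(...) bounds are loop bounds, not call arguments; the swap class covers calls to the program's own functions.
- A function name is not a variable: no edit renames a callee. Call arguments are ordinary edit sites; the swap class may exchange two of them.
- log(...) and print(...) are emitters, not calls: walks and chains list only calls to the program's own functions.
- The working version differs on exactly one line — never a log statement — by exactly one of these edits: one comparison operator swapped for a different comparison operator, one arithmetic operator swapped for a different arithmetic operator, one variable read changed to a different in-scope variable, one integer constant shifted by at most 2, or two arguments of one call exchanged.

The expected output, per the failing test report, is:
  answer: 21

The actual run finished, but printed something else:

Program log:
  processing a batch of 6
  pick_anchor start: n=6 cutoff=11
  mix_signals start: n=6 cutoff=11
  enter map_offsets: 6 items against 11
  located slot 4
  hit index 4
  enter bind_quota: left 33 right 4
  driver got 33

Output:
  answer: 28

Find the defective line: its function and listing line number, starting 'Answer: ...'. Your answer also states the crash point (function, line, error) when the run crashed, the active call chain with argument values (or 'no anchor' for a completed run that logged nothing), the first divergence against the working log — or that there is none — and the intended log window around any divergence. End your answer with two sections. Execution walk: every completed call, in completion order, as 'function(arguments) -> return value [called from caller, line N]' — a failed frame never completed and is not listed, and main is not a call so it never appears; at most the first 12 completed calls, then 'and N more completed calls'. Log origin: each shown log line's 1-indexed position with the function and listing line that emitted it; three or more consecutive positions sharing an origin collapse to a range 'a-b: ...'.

Answer: the defect is in bind_quota at line 21.
Key observation: Position 8 is the first bad log line: 'driver got 33' should read 'driver got 26'.
Call chain: main.
First divergence: position 8 — the shown line 'driver got 33' should read 'driver got 26'.
Intended log window:
  6: hit index 4
  7: enter bind_quota: left 33 right 4
  8: driver got 26
Execution walk:
  map_offsets([1, 1, 10, 7, 11, 7], 11) -> 4  [called from mix_signals, line 10]
  mix_signals([1, 1, 10, 7, 11, 7], 11) -> 33  [called from pick_anchor, line 26]
  bind_quota(33, 4) -> 33  [called from pick_anchor, line 28]
  pick_anchor([1, 1, 10, 7, 11, 7], 11) -> 33  [called from main, line 34]
Log origin:
  1: emitted by main (line 33)
  2: emitted by pick_anchor (line 25)
  3: emitted by mix_signals (line 9)
  4: emitted by map_offsets (line 2)
  5: emitted by map_offsets (line 5)
  6: emitted by mix_signals (line 11)
  7: emitted by bind_quota (line 16)
  8: emitted by main (line 35)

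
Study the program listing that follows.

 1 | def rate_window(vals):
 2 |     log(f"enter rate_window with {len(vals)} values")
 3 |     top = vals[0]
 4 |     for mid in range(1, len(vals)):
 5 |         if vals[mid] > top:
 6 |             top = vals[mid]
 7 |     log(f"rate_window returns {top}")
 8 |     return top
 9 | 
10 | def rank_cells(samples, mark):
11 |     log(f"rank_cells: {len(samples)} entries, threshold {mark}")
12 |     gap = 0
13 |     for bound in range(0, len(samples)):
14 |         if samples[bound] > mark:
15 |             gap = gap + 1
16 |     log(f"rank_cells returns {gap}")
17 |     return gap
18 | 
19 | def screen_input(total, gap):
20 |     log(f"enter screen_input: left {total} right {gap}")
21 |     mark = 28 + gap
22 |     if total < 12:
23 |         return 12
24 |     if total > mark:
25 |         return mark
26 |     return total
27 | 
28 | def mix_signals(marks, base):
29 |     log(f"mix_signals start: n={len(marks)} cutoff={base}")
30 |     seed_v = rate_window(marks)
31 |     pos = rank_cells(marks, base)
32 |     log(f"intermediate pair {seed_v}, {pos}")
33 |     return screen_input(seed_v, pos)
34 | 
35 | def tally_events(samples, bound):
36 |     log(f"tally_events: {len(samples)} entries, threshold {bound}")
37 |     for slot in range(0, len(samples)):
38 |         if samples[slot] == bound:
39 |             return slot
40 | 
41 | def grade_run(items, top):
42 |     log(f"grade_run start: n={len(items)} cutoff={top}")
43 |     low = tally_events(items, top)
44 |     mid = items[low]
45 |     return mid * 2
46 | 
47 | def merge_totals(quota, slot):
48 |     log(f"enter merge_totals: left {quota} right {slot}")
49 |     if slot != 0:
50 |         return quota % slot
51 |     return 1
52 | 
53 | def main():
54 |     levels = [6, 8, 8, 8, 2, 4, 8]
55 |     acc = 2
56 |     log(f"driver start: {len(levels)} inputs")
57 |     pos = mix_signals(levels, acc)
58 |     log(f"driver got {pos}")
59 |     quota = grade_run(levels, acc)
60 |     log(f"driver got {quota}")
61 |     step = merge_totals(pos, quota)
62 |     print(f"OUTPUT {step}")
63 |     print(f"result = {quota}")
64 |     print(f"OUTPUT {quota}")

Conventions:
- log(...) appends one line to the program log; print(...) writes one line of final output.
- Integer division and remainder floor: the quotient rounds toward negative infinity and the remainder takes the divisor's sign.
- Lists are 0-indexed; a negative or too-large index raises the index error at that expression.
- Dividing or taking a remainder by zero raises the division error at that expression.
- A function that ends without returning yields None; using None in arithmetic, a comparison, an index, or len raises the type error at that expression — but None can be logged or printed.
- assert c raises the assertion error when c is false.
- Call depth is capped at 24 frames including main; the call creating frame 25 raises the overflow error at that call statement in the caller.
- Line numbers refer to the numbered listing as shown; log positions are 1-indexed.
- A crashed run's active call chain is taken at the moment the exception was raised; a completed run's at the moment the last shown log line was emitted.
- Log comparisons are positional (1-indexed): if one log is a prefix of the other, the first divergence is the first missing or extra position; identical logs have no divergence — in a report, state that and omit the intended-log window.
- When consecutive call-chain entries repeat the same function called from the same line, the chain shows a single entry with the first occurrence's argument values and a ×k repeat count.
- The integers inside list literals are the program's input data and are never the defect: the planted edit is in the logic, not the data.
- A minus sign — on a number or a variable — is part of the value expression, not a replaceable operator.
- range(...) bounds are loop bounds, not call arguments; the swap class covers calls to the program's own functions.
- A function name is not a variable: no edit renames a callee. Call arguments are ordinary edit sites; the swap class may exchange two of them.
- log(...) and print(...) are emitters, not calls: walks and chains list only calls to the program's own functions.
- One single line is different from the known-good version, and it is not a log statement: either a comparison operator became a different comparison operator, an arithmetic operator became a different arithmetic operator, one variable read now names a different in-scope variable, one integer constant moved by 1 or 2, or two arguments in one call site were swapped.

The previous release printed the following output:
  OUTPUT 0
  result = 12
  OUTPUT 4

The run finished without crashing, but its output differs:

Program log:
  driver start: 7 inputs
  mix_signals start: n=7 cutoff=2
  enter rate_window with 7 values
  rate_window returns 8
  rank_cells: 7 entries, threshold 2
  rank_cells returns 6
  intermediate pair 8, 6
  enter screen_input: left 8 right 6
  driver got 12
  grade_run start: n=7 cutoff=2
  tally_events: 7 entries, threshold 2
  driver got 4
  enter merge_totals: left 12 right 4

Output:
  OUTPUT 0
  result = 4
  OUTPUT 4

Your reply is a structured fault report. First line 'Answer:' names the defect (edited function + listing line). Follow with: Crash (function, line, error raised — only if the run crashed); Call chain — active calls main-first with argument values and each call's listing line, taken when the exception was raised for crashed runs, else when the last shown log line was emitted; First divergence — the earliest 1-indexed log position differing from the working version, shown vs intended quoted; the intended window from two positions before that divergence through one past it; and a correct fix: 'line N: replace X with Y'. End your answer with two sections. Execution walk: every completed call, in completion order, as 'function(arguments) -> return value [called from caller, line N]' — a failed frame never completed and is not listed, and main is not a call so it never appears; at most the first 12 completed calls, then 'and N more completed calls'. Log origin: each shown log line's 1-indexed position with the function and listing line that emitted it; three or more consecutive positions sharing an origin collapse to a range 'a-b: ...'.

Answer: the defect is in main at line 63.
Core observation: Nothing in the log betrays the bug — only the output does.
Call chain: main -> merge_totals(12, 4) (called at line 61).
First divergence: none; the two logs match at every position.
Execution walk:
  rate_window([6, 8, 8, 8, 2, 4, 8]) -> 8  [called from mix_signals, line 30]
  rank_cells([6, 8, 8, 8, 2, 4, 8], 2) -> 6  [called from mix_signals, line 31]
  screen_input(8, 6) -> 12  [called from mix_signals, line 33]
  mix_signals([6, 8, 8, 8, 2, 4, 8], 2) -> 12  [called from main, line 57]
  tally_events([6, 8, 8, 8, 2, 4, 8], 2) -> 4  [called from grade_run, line 43]
  grade_run([6, 8, 8, 8, 2, 4, 8], 2) -> 4  [called from main, line 59]
  merge_totals(12, 4) -> 0  [called from main, line 61]
Log line origins:
  1: from main, line 56
  2: from mix_signals, line 29
  3: from rate_window, line 2
  4: from rate_window, line 7
  5: from rank_cells, line 11
  6: from rank_cells, line 16
  7: from mix_signals, line 32
  8: from screen_input, line 20
  9: from main, line 58
  10: from grade_run, line 42
  11: from tally_events, line 36
  12: from main, line 60
  13: from merge_totals, line 48
A correct fix: line 63: replace `quota` with `pos`.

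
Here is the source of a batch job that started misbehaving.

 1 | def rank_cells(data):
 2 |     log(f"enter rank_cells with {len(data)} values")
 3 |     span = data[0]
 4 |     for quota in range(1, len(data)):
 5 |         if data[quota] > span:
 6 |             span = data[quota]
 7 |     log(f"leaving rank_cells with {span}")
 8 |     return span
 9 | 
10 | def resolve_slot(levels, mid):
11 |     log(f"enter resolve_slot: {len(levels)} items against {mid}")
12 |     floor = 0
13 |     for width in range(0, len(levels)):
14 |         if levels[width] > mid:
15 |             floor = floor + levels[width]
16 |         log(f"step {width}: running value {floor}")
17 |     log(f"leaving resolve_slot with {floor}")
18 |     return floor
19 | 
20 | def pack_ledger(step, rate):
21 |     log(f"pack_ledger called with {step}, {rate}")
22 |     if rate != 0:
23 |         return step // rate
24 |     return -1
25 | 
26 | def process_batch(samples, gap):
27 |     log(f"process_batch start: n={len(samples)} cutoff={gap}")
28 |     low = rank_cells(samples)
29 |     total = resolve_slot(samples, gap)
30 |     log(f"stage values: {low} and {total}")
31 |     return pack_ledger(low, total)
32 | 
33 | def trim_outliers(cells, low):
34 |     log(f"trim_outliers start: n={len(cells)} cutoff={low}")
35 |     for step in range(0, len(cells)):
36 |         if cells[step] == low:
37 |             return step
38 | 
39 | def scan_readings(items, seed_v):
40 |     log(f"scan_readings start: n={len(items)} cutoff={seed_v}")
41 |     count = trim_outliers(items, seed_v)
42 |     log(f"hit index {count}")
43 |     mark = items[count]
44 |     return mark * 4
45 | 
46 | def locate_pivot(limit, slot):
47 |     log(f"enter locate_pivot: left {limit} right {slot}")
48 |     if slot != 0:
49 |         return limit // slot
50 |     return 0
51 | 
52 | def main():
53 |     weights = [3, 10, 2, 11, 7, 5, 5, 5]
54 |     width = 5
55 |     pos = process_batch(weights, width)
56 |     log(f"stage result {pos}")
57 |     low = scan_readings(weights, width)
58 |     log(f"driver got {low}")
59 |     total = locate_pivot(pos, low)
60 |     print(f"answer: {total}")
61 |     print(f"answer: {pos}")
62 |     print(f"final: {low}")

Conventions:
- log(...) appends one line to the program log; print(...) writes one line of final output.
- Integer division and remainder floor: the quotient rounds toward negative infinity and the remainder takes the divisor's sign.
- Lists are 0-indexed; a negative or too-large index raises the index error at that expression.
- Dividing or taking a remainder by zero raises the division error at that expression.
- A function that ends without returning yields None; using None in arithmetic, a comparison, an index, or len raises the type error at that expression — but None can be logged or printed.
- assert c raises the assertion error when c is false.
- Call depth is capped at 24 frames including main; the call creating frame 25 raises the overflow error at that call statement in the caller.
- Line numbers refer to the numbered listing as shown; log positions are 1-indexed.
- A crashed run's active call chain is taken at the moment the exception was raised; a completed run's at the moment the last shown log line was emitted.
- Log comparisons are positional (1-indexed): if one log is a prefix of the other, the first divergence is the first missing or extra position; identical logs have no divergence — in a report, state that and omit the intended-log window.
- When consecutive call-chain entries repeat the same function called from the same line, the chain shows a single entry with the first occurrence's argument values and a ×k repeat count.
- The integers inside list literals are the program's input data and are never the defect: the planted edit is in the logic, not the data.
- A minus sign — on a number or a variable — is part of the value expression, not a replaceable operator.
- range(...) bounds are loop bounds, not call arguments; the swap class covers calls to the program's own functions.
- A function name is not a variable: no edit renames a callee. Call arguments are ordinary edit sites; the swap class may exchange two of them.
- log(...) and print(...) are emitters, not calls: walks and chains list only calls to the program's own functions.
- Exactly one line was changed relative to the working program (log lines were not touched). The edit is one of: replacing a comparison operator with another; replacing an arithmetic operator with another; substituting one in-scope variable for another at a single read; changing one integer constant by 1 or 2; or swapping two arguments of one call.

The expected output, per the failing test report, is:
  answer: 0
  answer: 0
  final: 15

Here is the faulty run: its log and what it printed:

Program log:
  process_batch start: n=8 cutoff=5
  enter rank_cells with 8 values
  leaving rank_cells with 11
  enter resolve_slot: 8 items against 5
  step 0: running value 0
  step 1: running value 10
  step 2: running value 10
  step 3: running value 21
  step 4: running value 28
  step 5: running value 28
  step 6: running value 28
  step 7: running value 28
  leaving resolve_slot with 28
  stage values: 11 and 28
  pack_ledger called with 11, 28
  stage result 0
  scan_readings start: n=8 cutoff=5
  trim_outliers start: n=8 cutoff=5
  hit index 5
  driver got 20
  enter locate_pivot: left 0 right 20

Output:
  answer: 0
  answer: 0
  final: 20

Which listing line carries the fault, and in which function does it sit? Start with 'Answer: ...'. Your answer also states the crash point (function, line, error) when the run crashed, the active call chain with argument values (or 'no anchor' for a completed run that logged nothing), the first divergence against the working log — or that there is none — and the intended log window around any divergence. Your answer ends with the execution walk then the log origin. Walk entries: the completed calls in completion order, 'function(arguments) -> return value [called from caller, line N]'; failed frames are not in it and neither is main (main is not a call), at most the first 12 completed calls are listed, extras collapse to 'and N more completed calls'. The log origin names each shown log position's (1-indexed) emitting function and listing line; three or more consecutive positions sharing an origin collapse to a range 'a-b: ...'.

Answer: the defect is in scan_readings at line 44.
Core observation: Log line 20 is where behavior first shows: 'driver got 20' appears instead of 'driver got 15'.
Call chain: main -> locate_pivot(0, 20) (called at line 59).
First divergence: position 20; shown 'driver got 20' vs intended 'driver got 15'.
Intended log window:
  18: trim_outliers start: n=8 cutoff=5
  19: hit index 5
  20: driver got 15
  21: enter locate_pivot: left 0 right 15
Execution walk:
  rank_cells([3, 10, 2, 11, 7, 5, 5, 5]) -> 11  [called from process_batch, line 28]
  resolve_slot([3, 10, 2, 11, 7, 5, 5, 5], 5) -> 28  [called from process_batch, line 29]
  pack_ledger(11, 28) -> 0  [called from process_batch, line 31]
  process_batch([3, 10, 2, 11, 7, 5, 5, 5], 5) -> 0  [called from main, line 55]
  trim_outliers([3, 10, 2, 11, 7, 5, 5, 5], 5) -> 5  [called from scan_readings, line 41]
  scan_readings([3, 10, 2, 11, 7, 5, 5, 5], 5) -> 20  [called from main, line 57]
  locate_pivot(0, 20) -> 0  [called from main, line 59]
Origin of each log line:
  1 — process_batch, line 27
  2 — rank_cells, line 2
  3 — rank_cells, line 7
  4 — resolve_slot, line 11
  5-12 — resolve_slot, line 16
  13 — resolve_slot, line 17
  14 — process_batch, line 30
  15 — pack_ledger, line 21
  16 — main, line 56
  17 — scan_readings, line 40
  18 — trim_outliers, line 34
  19 — scan_readings, line 42
  20 — main, line 58
  21 — locate_pivot, line 47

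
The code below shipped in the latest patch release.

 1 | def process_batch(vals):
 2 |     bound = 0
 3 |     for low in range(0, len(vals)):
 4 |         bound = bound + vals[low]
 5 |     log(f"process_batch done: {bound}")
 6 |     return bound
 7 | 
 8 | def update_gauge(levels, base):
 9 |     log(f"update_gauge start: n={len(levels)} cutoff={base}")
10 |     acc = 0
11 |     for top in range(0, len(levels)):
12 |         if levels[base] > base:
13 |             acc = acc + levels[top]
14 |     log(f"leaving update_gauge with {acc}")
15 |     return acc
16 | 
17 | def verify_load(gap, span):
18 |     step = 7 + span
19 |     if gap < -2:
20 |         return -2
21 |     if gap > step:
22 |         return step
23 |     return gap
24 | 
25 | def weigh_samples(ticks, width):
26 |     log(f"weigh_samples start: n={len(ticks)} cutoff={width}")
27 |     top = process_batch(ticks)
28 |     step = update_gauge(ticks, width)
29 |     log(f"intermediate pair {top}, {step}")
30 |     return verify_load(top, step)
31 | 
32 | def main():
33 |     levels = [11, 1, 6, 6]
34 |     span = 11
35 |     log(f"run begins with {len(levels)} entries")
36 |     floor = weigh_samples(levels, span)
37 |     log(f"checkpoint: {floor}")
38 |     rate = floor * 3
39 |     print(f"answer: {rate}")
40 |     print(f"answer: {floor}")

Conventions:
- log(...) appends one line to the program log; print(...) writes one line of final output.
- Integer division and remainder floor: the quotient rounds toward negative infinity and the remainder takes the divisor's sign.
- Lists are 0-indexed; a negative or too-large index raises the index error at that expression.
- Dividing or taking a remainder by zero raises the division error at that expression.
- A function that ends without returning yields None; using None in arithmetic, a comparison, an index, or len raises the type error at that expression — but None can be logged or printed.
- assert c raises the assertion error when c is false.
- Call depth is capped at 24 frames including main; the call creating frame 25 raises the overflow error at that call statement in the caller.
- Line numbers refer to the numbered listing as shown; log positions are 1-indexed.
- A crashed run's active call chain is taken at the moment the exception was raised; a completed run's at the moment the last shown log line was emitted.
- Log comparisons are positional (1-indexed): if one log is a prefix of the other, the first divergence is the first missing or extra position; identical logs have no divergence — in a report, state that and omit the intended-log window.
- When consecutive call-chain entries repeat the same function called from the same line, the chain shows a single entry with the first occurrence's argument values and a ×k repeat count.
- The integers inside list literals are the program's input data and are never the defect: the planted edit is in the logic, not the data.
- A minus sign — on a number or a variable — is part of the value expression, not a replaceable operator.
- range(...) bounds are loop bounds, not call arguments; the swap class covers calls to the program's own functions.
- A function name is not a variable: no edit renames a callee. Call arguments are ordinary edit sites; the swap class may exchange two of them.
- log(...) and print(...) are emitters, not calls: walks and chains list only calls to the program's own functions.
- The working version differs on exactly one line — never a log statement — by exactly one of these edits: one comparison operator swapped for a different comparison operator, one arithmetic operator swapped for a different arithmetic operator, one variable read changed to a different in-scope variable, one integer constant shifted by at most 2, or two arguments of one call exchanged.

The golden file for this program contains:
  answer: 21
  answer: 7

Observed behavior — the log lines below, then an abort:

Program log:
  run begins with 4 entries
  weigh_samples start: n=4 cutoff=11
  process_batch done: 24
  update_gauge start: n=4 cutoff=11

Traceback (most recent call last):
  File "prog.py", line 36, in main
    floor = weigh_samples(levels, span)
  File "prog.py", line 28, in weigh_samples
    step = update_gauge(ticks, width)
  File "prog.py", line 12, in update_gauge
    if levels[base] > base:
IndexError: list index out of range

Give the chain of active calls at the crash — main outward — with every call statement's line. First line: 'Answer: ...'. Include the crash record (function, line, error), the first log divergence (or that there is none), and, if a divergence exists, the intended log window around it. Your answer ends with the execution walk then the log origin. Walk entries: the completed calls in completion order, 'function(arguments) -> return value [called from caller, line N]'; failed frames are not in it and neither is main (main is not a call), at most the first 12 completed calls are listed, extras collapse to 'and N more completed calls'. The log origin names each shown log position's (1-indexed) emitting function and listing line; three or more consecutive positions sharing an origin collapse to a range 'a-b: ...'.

Answer: main -> weigh_samples (called at line 36) -> update_gauge (called at line 28).
The tell: Only 4 log lines were emitted before the run died; the intended continuation was 'leaving update_gauge with 0'.
Crash: update_gauge, line 12, IndexError.
First divergence: position 5; the shown log stops at 4 lines while the working version next logs 'leaving update_gauge with 0'.
Intended log window:
  3: process_batch done: 24
  4: update_gauge start: n=4 cutoff=11
  5: leaving update_gauge with 0
  6: intermediate pair 24, 0
Execution walk:
  process_batch([11, 1, 6, 6]) -> 24  [called from weigh_samples, line 27]
Log origins:
  1: from main, line 35
  2: from weigh_samples, line 26
  3: from process_batch, line 5
  4: from update_gauge, line 9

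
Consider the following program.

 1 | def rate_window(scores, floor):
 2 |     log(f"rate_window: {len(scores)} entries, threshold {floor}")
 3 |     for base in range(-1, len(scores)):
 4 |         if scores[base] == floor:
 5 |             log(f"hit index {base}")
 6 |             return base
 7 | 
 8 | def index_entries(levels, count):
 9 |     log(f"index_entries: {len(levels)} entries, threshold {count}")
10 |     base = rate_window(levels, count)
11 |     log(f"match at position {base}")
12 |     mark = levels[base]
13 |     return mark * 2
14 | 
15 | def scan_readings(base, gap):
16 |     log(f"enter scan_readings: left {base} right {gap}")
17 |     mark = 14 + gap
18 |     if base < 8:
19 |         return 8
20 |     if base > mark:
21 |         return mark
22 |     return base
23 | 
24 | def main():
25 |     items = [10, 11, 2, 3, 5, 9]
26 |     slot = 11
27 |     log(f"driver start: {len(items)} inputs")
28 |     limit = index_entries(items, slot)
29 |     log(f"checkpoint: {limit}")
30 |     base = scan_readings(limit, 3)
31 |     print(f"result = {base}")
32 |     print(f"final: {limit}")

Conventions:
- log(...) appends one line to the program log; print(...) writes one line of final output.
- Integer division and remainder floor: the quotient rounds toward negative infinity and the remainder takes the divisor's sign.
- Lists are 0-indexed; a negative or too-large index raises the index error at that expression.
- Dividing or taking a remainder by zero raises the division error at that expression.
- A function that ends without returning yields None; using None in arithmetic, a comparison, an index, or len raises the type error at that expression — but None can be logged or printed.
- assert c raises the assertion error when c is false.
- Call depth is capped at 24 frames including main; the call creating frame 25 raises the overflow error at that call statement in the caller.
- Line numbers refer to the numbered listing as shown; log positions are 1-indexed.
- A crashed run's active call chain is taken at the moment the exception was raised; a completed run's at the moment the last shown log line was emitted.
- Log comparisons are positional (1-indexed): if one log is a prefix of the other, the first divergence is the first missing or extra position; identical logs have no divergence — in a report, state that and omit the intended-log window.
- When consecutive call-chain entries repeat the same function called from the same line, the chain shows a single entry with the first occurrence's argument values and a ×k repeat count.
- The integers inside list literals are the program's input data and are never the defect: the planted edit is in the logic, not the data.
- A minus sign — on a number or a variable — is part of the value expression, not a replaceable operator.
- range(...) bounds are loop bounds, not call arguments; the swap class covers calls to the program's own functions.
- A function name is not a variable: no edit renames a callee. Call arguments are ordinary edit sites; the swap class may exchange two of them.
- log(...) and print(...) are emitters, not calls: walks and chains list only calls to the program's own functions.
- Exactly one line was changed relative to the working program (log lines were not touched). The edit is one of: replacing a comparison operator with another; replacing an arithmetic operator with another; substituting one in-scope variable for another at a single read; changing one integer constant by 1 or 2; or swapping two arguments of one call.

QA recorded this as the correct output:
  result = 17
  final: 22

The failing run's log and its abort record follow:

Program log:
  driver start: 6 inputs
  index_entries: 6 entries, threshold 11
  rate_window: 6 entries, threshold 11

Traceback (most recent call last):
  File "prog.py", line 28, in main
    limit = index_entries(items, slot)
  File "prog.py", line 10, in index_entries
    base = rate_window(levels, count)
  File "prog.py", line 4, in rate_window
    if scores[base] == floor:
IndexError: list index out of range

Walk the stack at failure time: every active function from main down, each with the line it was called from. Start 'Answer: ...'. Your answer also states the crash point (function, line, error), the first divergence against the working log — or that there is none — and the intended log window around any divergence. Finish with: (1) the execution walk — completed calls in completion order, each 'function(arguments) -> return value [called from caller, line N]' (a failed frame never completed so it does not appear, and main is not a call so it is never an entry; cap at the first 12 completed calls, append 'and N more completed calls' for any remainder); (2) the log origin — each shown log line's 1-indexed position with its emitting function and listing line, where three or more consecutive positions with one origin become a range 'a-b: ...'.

Answer: main -> index_entries (called at line 28) -> rate_window (called at line 10).
Key observation: Only 3 log lines were emitted before the run died; the intended continuation was 'hit index 1'.
Crash: rate_window, line 4, IndexError.
First divergence: position 4; the shown log stops at 3 lines while the working version next logs 'hit index 1'.
Intended log window:
  2: index_entries: 6 entries, threshold 11
  3: rate_window: 6 entries, threshold 11
  4: hit index 1
  5: match at position 1
Execution walk:
  (no call completed)
Log origins:
  1: from main, line 27
  2: from index_entries, line 9
  3: from rate_window, line 2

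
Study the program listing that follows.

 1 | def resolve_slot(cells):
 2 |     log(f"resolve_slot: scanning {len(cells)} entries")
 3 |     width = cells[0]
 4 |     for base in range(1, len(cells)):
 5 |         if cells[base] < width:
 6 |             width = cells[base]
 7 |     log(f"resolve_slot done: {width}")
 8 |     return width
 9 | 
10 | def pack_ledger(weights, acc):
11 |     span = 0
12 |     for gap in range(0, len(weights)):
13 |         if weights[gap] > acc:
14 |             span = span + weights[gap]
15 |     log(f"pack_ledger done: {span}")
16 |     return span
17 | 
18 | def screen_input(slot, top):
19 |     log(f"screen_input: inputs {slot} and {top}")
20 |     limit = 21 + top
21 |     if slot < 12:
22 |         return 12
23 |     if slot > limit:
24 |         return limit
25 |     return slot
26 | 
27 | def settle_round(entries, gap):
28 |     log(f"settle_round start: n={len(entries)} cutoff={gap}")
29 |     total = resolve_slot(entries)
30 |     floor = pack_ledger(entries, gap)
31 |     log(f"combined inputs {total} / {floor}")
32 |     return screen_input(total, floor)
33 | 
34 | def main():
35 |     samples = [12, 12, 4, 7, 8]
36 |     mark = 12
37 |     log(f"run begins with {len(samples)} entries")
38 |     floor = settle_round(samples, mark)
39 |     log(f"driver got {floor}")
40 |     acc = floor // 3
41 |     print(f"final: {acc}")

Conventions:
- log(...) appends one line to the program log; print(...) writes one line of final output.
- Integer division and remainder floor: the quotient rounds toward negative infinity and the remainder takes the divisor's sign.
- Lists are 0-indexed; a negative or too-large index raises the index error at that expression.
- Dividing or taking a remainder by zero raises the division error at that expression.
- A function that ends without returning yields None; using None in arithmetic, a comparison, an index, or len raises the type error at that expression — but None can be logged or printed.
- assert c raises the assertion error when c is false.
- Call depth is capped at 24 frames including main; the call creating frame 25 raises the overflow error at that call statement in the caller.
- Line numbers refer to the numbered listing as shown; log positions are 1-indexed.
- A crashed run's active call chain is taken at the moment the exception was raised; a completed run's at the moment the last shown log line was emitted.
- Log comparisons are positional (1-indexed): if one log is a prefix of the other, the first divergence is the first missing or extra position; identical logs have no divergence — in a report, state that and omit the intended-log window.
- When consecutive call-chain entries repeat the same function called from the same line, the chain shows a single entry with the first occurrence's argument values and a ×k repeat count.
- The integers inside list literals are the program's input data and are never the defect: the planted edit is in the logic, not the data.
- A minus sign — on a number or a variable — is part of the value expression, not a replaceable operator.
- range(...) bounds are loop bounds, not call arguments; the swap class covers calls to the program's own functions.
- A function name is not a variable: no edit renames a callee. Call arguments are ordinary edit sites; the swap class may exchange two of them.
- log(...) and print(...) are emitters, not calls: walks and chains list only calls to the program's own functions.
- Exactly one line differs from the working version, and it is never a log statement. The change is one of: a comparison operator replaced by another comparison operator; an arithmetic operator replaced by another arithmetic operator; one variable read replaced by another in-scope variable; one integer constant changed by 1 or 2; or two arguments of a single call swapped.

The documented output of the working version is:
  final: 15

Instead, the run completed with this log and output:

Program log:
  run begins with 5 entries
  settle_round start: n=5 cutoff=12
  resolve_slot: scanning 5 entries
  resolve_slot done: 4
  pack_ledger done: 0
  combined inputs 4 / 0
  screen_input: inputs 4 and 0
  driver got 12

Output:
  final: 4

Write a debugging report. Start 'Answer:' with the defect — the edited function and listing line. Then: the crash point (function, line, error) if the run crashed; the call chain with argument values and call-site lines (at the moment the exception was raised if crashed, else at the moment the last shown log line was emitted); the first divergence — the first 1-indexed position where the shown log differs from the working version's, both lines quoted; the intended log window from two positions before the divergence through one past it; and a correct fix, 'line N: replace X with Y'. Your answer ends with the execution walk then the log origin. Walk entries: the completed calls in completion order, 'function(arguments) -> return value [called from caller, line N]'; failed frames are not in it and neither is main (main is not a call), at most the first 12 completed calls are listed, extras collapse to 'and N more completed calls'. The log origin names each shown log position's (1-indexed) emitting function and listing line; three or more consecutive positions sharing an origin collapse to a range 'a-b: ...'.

Answer: the defect is in main at line 40.
Key observation: Nothing in the log betrays the bug — only the output does.
Call chain: main.
First divergence: none (the log streams are identical).
Execution walk:
  resolve_slot([12, 12, 4, 7, 8]) -> 4  [called from settle_round, line 29]
  pack_ledger([12, 12, 4, 7, 8], 12) -> 0  [called from settle_round, line 30]
  screen_input(4, 0) -> 12  [called from settle_round, line 32]
  settle_round([12, 12, 4, 7, 8], 12) -> 12  [called from main, line 38]
Origin of each log line:
  1: emitted by main (line 37)
  2: emitted by settle_round (line 28)
  3: emitted by resolve_slot (line 2)
  4: emitted by resolve_slot (line 7)
  5: emitted by pack_ledger (line 15)
  6: emitted by settle_round (line 31)
  7: emitted by screen_input (line 19)
  8: emitted by main (line 39)
A correct fix: line 40: replace `//` with `+`.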